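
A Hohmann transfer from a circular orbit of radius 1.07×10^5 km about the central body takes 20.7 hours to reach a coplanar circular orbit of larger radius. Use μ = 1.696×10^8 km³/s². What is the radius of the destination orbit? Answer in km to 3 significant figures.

r₂ = 8.07×10^5 km

Transfer time t = 20.7 hours = 74520 s, and t = π√(a_t³/μ).
So a_t = (μ t²/π²)^(1/3) = (1.696×10^8 × (74520)² / π²)^(1/3) = 4.5697×10^5 km.
Since a_t = (r₁ + r₂)/2, r₂ = 2a_t − r₁ = 2×4.5697×10^5 − 1.070×10^5 = 8.0694×10^5 km.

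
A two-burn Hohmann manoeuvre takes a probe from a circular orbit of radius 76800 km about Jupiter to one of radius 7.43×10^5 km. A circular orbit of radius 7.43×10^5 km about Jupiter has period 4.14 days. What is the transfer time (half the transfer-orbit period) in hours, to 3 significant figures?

t = 20.4 hours

From Kepler's third law T² = 4π²r³/μ at r = 7.43×10^5 km, T = 4.14 days = 4.14 × 86400 s = 3.57696×10^5 s: μ = 4π²r³/T² = 1.26560×10^8 km³/s².
Transfer-ellipse semi-major axis a_t = (r₁ + r₂)/2 = (76800 + 7.430×10^5)/2 = 4.099×10^5 km.
Transfer time t = π√(a_t³/μ) = π√((4.099×10^5)³ / 1.26560×10^8) = 73290 s.
Converting: 73290 s ÷ 3600 s/hour = 20.4 hours.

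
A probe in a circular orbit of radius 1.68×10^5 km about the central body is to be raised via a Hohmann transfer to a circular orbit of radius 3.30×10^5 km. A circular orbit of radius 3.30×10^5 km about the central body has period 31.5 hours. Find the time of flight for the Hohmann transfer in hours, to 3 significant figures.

From Kepler's third law T² = 4π²r³/μ at r = 3.30×10^5 km, T = 31.5 hours = 31.5 × 3600 s = 1.134×10^5 s: μ = 4π²r³/T² = 1.10325×10^8 km³/s².
The Hohmann ellipse has a_t = (r₁ + r₂)/2 = 2.490×10^5 km.
By Kepler's third law the transfer-orbit period is T = 2π√(a_t³/μ), so t = T/2 = 37160 s.
Converting: 37160 s ÷ 3600 s/hour = 10.3 hours.

t = 10.3 hours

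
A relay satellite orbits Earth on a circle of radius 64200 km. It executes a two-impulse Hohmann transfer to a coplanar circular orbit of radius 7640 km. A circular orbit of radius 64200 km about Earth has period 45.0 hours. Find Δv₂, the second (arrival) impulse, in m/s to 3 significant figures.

Δv₂ = 2430 m/s

From Kepler's third law T² = 4π²r³/μ at r = 64200 km, T = 45.0 hours = 45.0 × 3600 s = 1.620×10^5 s: μ = 4π²r³/T² = 3.98047×10^5 km³/s².
The Hohmann ellipse has a_t = (r₁ + r₂)/2 = 35920 km.
On the circular orbit at r = 7640 km, v_c = √(μ/r) = 7.218 km/s.
Vis-viva on the transfer ellipse at r = 7640 km gives v_t = √[μ(2/r − 1/a_t)] = 9.650 km/s.
Δv₂ = |v_t − v_c| = |9.650 − 7.218| = 2.432 km/s.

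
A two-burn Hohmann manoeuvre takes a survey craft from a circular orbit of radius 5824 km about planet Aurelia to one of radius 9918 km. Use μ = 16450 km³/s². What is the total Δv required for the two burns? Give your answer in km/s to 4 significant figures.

Δv = 0.3860 km/s

Transfer-ellipse semi-major axis a_t = (r₁ + r₂)/2 = (5824 + 9918)/2 = 7871 km.
At r₁ the circular-orbit speed is v₁ = √(μ/r₁) = 1.68063 km/s.
Transfer-orbit speed at r₁ (v² = μ(2/r − 1/a)): v_p = √[μ(2/r₁ − 1/a_t)] = 1.88655 km/s.
First burn Δv₁ = |v_p − v₁| = 0.2059 km/s.
At r₂, v₂ = √(μ/r₂) = 1.2879 km/s.
Transfer-orbit speed at r₂: v_a = √[μ(2/r₂ − 1/a_t)] = 1.1078 km/s.
Second burn Δv₂ = |v₂ − v_a| = 0.1801 km/s.
Total Δv = Δv₁ + Δv₂ = 0.3860 km/s.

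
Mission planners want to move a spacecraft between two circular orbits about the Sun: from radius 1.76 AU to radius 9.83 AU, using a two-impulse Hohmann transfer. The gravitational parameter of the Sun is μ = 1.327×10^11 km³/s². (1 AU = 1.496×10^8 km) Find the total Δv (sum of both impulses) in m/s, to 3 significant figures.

In km: r₁ = 1.76 × 1.496×10^8 = 2.63296×10^8 km; r₂ = 9.83 × 1.496×10^8 = 1.470568×10^9 km.
Semi-major axis of the transfer orbit: a_t = (2.63296×10^8 + 1.470568×10^9)/2 = 8.66932×10^8 km.
At r₁ the circular-orbit speed is v₁ = √(μ/r₁) = 22.450 km/s.
Transfer-orbit speed at r₁ (vis-viva equation): v_p = √[μ(2/r₁ − 1/a_t)] = 29.239 km/s.
First burn Δv₁ = |v_p − v₁| = 6.789 km/s.
Circular speed at r₂: v₂ = √(μ/r₂) = 9.499 km/s.
Transfer-orbit speed at r₂: v_a = √[μ(2/r₂ − 1/a_t)] = 5.235 km/s.
Second burn Δv₂ = |v₂ − v_a| = 4.264 km/s.
Δv = Δv₁ + Δv₂ = 6.789 + 4.264 = 11.05 km/s.

Δv = 11100 m/s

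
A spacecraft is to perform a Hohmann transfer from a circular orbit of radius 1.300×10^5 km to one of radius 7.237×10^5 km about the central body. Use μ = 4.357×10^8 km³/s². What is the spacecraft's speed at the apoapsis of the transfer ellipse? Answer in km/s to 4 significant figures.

Transfer-ellipse semi-major axis a_t = (r₁ + r₂)/2 = (1.300×10^5 + 7.237×10^5)/2 = 4.2685×10^5 km.
At apoapsis, r = 7.237×10^5 km.
Applying v² = μ(2/r − 1/a_t): v = 13.54 km/s.

v = 13.54 km/s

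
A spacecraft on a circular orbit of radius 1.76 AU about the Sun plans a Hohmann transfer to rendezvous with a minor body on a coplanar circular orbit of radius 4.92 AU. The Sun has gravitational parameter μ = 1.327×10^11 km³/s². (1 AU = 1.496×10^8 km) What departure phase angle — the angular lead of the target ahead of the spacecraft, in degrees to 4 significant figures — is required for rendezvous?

In km: r₁ = 1.76 × 1.496×10^8 = 2.63296×10^8 km; r₂ = 4.92 × 1.496×10^8 = 7.36032×10^8 km.
Transfer-ellipse semi-major axis a_t = (r₁ + r₂)/2 = (2.63296×10^8 + 7.36032×10^8)/2 = 4.99664×10^8 km.
Transfer time t = π√(a_t³/μ) = 9.6323×10^7 s.
The target's mean motion on its circular orbit is ω₂ = √(μ/r₂³) = 1.8243×10^-8 rad/s.
Angle swept by the target during transfer: ω₂·t = 1.7572 rad = 100.68°.
Arrival is 180° from departure on the ellipse, so φ = 180° − 100.68° = 79.32°.

φ = 79.32°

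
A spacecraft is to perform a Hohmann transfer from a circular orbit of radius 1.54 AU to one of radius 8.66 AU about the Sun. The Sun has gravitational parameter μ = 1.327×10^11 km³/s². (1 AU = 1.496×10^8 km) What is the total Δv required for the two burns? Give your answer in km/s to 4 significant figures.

In km: r₁ = 1.54 × 1.496×10^8 = 2.30384×10^8 km; r₂ = 8.66 × 1.496×10^8 = 1.295536×10^9 km.
Transfer-ellipse semi-major axis a_t = (r₁ + r₂)/2 = (2.30384×10^8 + 1.295536×10^9)/2 = 7.6296×10^8 km.
Circular speed at r₁: v₁ = √(μ/r₁) = √(1.327×10^11/2.30384×10^8) = 24.000 km/s.
On the transfer ellipse at r₁, vis-viva equation gives v_p = √[μ(2/r₁ − 1/a_t)] = 31.274 km/s.
First burn Δv₁ = |v_p − v₁| = 7.274 km/s.
Circular speed at r₂: v₂ = √(μ/r₂) = 10.12 km/s.
Transfer-orbit speed at r₂: v_a = √[μ(2/r₂ − 1/a_t)] = 5.561 km/s.
Second burn Δv₂ = |v₂ − v_a| = 4.559 km/s.
Total Δv = Δv₁ + Δv₂ = 11.83 km/s.

Δv = 11.83 km/s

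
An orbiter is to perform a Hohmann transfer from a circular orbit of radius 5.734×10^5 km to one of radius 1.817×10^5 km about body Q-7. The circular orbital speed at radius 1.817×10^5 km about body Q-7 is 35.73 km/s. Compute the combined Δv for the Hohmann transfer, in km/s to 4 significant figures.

From the circular-orbit relation v² = μ/r at r = 1.817×10^5 km: μ = v²r = (35.73)² × 1.817×10^5 = 2.31964×10^8 km³/s².
Semi-major axis of the transfer orbit: a_t = (5.734×10^5 + 1.817×10^5)/2 = 3.7755×10^5 km.
Circular speed at r₁: v₁ = √(μ/r₁) = √(2.31964×10^8/5.734×10^5) = 20.11 km/s.
On the transfer ellipse at r₁, vis-viva gives v_a = √[μ(2/r₁ − 1/a_t)] = 13.95 km/s.
First burn Δv₁ = |v_a − v₁| = 6.160 km/s.
Circular speed at r₂: v₂ = √(μ/r₂) = 35.730 km/s.
Transfer-orbit speed at r₂: v_p = √[μ(2/r₂ − 1/a_t)] = 44.033 km/s.
Second burn Δv₂ = |v₂ − v_p| = 8.303 km/s.
Δv = Δv₁ + Δv₂ = 6.160 + 8.303 = 14.46 km/s.

Δv = 14.46 km/s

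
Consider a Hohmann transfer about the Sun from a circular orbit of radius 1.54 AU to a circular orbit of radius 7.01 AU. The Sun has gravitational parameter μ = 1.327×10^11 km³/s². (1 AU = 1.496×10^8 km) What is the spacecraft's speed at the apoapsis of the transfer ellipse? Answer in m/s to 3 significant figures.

In km: r₁ = 1.54 × 1.496×10^8 = 2.30384×10^8 km; r₂ = 7.01 × 1.496×10^8 = 1.048696×10^9 km.
Semi-major axis of the transfer orbit: a_t = (2.30384×10^8 + 1.048696×10^9)/2 = 6.3954×10^8 km.
At apoapsis, r = 1.048696×10^9 km.
From the vis-viva equation, v = √[μ(2/r − 1/a_t)] = 6.752 km/s.

v = 6750 m/s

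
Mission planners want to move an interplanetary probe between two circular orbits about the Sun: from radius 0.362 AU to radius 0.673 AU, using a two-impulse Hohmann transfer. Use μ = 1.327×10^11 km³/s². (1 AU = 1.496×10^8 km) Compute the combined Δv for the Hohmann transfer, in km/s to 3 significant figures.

In km: r₁ = 0.362 × 1.496×10^8 = 5.41552×10^7 km; r₂ = 0.673 × 1.496×10^8 = 1.006808×10^8 km.
Semi-major axis of the transfer orbit: a_t = (5.41552×10^7 + 1.006808×10^8)/2 = 7.7418×10^7 km.
At r₁ the circular-orbit speed is v₁ = √(μ/r₁) = 49.501 km/s.
Transfer-orbit speed at r₁ (v² = μ(2/r − 1/a)): v_p = √[μ(2/r₁ − 1/a_t)] = 56.450 km/s.
First burn Δv₁ = |v_p − v₁| = 6.949 km/s.
Circular speed at r₂: v₂ = √(μ/r₂) = 36.30 km/s.
Transfer-orbit speed at r₂: v_a = √[μ(2/r₂ − 1/a_t)] = 30.36 km/s.
Second burn Δv₂ = |v₂ − v_a| = 5.940 km/s.
Total Δv = Δv₁ + Δv₂ = 12.89 km/s.

Δv = 12.9 km/s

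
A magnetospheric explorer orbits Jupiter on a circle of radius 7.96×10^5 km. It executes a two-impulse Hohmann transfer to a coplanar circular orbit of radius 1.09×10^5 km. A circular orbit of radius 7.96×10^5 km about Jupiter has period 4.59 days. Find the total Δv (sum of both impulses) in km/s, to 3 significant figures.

Δv = 17.5 km/s

From Kepler's third law T² = 4π²r³/μ at r = 7.96×10^5 km, T = 4.59 days = 4.59 × 86400 s = 3.96576×10^5 s: μ = 4π²r³/T² = 1.26604×10^8 km³/s².
The Hohmann ellipse has a_t = (r₁ + r₂)/2 = 4.525×10^5 km.
Circular speed at r₁: v₁ = √(μ/r₁) = √(1.26604×10^8/7.960×10^5) = 12.6115 km/s.
On the transfer ellipse at r₁, vis-viva gives v_a = √[μ(2/r₁ − 1/a_t)] = 6.18971 km/s.
First burn Δv₁ = |v_a − v₁| = 6.422 km/s.
At r₂, v₂ = √(μ/r₂) = 34.08 km/s.
Transfer-orbit speed at r₂: v_p = √[μ(2/r₂ − 1/a_t)] = 45.20 km/s.
Second burn Δv₂ = |v₂ − v_p| = 11.12 km/s.
Δv = Δv₁ + Δv₂ = 6.422 + 11.12 = 17.54 km/s.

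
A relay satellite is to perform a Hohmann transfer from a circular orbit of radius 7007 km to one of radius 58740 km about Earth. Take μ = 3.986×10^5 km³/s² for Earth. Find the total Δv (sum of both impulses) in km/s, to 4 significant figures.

Transfer-ellipse semi-major axis a_t = (r₁ + r₂)/2 = (7007 + 58740)/2 = 32873.5 km.
Circular speed at r₁: v₁ = √(μ/r₁) = √(3.986×10^5/7007) = 7.5423 km/s.
On the transfer ellipse at r₁, vis-viva gives v_p = √[μ(2/r₁ − 1/a_t)] = 10.082 km/s.
First burn Δv₁ = |v_p − v₁| = 2.540 km/s.
Circular speed at r₂: v₂ = √(μ/r₂) = 2.605 km/s.
Transfer-orbit speed at r₂: v_a = √[μ(2/r₂ − 1/a_t)] = 1.203 km/s.
Second burn Δv₂ = |v₂ − v_a| = 1.402 km/s.
Total Δv = Δv₁ + Δv₂ = 3.942 km/s.

Δv = 3.942 km/s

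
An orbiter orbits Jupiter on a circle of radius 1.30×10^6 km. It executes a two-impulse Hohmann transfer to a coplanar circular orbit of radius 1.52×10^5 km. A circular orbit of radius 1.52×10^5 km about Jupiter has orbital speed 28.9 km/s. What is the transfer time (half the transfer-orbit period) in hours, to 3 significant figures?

t = 47.9 hours

From the circular-orbit relation v² = μ/r at r = 1.52×10^5 km: μ = v²r = (28.9)² × 1.52×10^5 = 1.26952×10^8 km³/s².
The Hohmann ellipse has a_t = (r₁ + r₂)/2 = 7.260×10^5 km.
Transfer time t = π√(a_t³/μ) = π√((7.260×10^5)³ / 1.26952×10^8) = 1.725×10^5 s.
Converting: 1.725×10^5 s ÷ 3600 s/hour = 47.9 hours.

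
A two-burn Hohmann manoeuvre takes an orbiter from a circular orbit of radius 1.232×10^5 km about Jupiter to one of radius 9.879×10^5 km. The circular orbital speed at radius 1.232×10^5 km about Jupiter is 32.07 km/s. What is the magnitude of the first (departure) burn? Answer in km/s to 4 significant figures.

From the circular-orbit relation v² = μ/r at r = 1.232×10^5 km: μ = v²r = (32.07)² × 1.232×10^5 = 1.26709×10^8 km³/s².
Transfer-ellipse semi-major axis a_t = (r₁ + r₂)/2 = (1.232×10^5 + 9.879×10^5)/2 = 5.5555×10^5 km.
Circular speed at r = 1.232×10^5 km: v_c = √(μ/r) = 32.07 km/s.
Transfer-orbit speed at the same r (vis-viva, a = a_t): v_t = √[μ(2/r − 1/a_t)] = 42.77 km/s.
Δv₁ = |v_t − v_c| = |42.77 − 32.07| = 10.70 km/s.

Δv₁ = 10.70 km/s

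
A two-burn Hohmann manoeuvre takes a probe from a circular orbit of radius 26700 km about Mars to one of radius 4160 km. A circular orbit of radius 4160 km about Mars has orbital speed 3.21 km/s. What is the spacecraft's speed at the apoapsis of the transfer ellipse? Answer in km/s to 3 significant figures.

v = 0.658 km/s

From the circular-orbit relation v² = μ/r at r = 4160 km: μ = v²r = (3.21)² × 4160 = 42865.1 km³/s².
Transfer-ellipse semi-major axis a_t = (r₁ + r₂)/2 = (26700 + 4160)/2 = 15430 km.
At apoapsis, r = 26700 km.
Applying v² = μ(2/r − 1/a_t): v = 0.6579 km/s.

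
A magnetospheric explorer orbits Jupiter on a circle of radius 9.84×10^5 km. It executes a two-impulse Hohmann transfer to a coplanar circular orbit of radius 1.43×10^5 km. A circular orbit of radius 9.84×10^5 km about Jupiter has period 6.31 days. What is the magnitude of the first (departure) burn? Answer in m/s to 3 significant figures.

Δv₁ = 5630 m/s

From Kepler's third law T² = 4π²r³/μ at r = 9.84×10^5 km, T = 6.31 days = 6.31 × 86400 s = 5.45184×10^5 s: μ = 4π²r³/T² = 1.26549×10^8 km³/s².
Transfer-ellipse semi-major axis a_t = (r₁ + r₂)/2 = (9.840×10^5 + 1.430×10^5)/2 = 5.635×10^5 km.
On the circular orbit at r = 9.840×10^5 km, v_c = √(μ/r) = 11.3405 km/s.
Vis-viva on the transfer ellipse at r = 9.840×10^5 km gives v_t = √[μ(2/r − 1/a_t)] = 5.71285 km/s.
Δv₁ = |v_t − v_c| = |5.71285 − 11.3405| = 5.628 km/s.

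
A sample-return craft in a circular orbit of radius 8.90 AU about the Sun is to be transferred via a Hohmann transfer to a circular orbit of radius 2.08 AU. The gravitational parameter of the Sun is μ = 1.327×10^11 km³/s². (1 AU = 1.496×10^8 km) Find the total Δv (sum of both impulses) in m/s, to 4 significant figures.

In km: r₁ = 8.90 × 1.496×10^8 = 1.33144×10^9 km; r₂ = 2.08 × 1.496×10^8 = 3.11168×10^8 km.
The Hohmann ellipse has a_t = (r₁ + r₂)/2 = 8.21304×10^8 km.
Circular speed at r₁: v₁ = √(μ/r₁) = √(1.327×10^11/1.33144×10^9) = 9.983 km/s.
On the transfer ellipse at r₁, vis-viva gives v_a = √[μ(2/r₁ − 1/a_t)] = 6.145 km/s.
First burn Δv₁ = |v_a − v₁| = 3.838 km/s.
At r₂, v₂ = √(μ/r₂) = 20.65085 km/s.
Transfer-orbit speed at r₂: v_p = √[μ(2/r₂ − 1/a_t)] = 26.29340 km/s.
Second burn Δv₂ = |v₂ − v_p| = 5.643 km/s.
Δv = Δv₁ + Δv₂ = 3.838 + 5.643 = 9.481 km/s.

Δv = 9481 m/s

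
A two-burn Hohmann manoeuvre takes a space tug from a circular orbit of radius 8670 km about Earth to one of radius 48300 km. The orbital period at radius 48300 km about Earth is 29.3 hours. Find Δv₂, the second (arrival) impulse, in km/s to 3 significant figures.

From Kepler's third law T² = 4π²r³/μ at r = 48300 km, T = 29.3 hours = 29.3 × 3600 s = 1.0548×10^5 s: μ = 4π²r³/T² = 3.99817×10^5 km³/s².
Transfer-ellipse semi-major axis a_t = (r₁ + r₂)/2 = (8670 + 48300)/2 = 28485 km.
Circular speed at r = 48300 km: v_c = √(μ/r) = 2.877 km/s.
Vis-viva on the transfer ellipse at r = 48300 km gives v_t = √[μ(2/r − 1/a_t)] = 1.587 km/s.
Δv₂ = |v_t − v_c| = |1.587 − 2.877| = 1.290 km/s.

Δv₂ = 1.29 km/s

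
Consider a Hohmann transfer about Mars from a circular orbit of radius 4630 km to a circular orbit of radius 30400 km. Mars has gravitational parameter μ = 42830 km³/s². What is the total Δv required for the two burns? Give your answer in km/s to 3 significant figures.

Semi-major axis of the transfer orbit: a_t = (4630 + 30400)/2 = 17515 km.
At r₁ the circular-orbit speed is v₁ = √(μ/r₁) = 3.0415 km/s.
On the transfer ellipse at r₁, vis-viva gives v_p = √[μ(2/r₁ − 1/a_t)] = 4.0070 km/s.
First burn Δv₁ = |v_p − v₁| = 0.9655 km/s.
Circular speed at r₂: v₂ = √(μ/r₂) = 1.187 km/s.
Transfer-orbit speed at r₂: v_a = √[μ(2/r₂ − 1/a_t)] = 0.6103 km/s.
Second burn Δv₂ = |v₂ − v_a| = 0.5767 km/s.
Total Δv = Δv₁ + Δv₂ = 1.542 km/s.

Δv = 1.54 km/s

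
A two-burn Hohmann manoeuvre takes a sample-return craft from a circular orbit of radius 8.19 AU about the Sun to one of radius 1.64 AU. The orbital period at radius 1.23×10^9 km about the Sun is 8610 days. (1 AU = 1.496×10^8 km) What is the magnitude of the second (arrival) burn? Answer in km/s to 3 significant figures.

Δv₂ = 6.77 km/s

From Kepler's third law T² = 4π²r³/μ at r = 1.23×10^9 km, T = 8610 days = 8610 × 86400 s = 7.43904×10^8 s: μ = 4π²r³/T² = 1.32752×10^11 km³/s².
In km: r₁ = 8.19 × 1.496×10^8 = 1.225224×10^9 km; r₂ = 1.64 × 1.496×10^8 = 2.45344×10^8 km.
Semi-major axis of the transfer orbit: a_t = (1.225224×10^9 + 2.45344×10^8)/2 = 7.35284×10^8 km.
Circular speed at r = 2.45344×10^8 km: v_c = √(μ/r) = 23.261 km/s.
Vis-viva on the transfer ellipse at r = 2.45344×10^8 km gives v_t = √[μ(2/r − 1/a_t)] = 30.027 km/s.
Δv₂ = |v_t − v_c| = |30.027 − 23.261| = 6.766 km/s.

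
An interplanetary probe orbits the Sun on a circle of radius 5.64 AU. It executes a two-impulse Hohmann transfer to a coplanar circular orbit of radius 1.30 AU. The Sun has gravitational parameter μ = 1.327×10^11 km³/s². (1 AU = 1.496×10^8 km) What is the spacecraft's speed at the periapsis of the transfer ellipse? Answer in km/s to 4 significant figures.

v = 33.30 km/s

In km: r₁ = 5.64 × 1.496×10^8 = 8.43744×10^8 km; r₂ = 1.30 × 1.496×10^8 = 1.9448×10^8 km.
The Hohmann ellipse has a_t = (r₁ + r₂)/2 = 5.19112×10^8 km.
At periapsis, r = 1.9448×10^8 km.
Applying v² = μ(2/r − 1/a_t): v = 33.30 km/s.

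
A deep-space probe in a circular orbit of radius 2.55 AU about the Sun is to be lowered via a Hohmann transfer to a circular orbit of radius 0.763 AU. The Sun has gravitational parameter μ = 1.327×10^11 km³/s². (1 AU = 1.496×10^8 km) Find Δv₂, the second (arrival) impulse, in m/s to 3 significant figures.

Δv₂ = 8210 m/s

In km: r₁ = 2.55 × 1.496×10^8 = 3.8148×10^8 km; r₂ = 0.763 × 1.496×10^8 = 1.141448×10^8 km.
Semi-major axis of the transfer orbit: a_t = (3.8148×10^8 + 1.141448×10^8)/2 = 2.478124×10^8 km.
Circular speed at r = 1.141448×10^8 km: v_c = √(μ/r) = 34.096 km/s.
Transfer-orbit speed at the same r (vis-viva, a = a_t): v_t = √[μ(2/r − 1/a_t)] = 42.304 km/s.
Δv₂ = |v_t − v_c| = |42.304 − 34.096| = 8.208 km/s.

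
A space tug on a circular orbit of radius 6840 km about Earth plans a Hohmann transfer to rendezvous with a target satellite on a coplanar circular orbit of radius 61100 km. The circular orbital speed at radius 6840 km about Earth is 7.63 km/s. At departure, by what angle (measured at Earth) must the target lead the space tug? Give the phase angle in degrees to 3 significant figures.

φ = 105°

From the circular-orbit relation v² = μ/r at r = 6840 km: μ = v²r = (7.63)² × 6840 = 3.98204×10^5 km³/s².
Transfer-ellipse semi-major axis a_t = (r₁ + r₂)/2 = (6840 + 61100)/2 = 33970 km.
Transfer time t = π√(a_t³/μ) = 31170.3 s.
Target angular speed ω₂ = √(μ/r₂³) = 4.17821×10^-5 rad/s.
Angle swept by the target during transfer: ω₂·t = 1.3024 rad = 74.62°.
Arrival is 180° from departure on the ellipse, so φ = 180° − 74.62° = 105°.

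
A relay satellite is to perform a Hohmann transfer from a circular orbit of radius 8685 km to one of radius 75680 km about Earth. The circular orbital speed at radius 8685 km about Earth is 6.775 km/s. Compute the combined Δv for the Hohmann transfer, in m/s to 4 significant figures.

From the circular-orbit relation v² = μ/r at r = 8685 km: μ = v²r = (6.775)² × 8685 = 3.98647×10^5 km³/s².
The Hohmann ellipse has a_t = (r₁ + r₂)/2 = 42182.5 km.
Circular speed at r₁: v₁ = √(μ/r₁) = √(3.98647×10^5/8685) = 6.7750 km/s.
On the transfer ellipse at r₁, v² = μ(2/r − 1/a) gives v_p = √[μ(2/r₁ − 1/a_t)] = 9.0747 km/s.
First burn Δv₁ = |v_p − v₁| = 2.2997 km/s.
Circular speed at r₂: v₂ = √(μ/r₂) = 2.2951 km/s.
Transfer-orbit speed at r₂: v_a = √[μ(2/r₂ − 1/a_t)] = 1.0414 km/s.
Second burn Δv₂ = |v₂ − v_a| = 1.2537 km/s.
Total Δv = Δv₁ + Δv₂ = 3.553 km/s.

Δv = 3553 m/s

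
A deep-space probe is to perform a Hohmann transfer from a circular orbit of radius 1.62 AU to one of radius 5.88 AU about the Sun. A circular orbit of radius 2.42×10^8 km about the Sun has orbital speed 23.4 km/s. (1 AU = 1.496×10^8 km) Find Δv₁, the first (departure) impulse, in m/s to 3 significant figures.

From the circular-orbit relation v² = μ/r at r = 2.42×10^8 km: μ = v²r = (23.4)² × 2.42×10^8 = 1.32510×10^11 km³/s².
In km: r₁ = 1.62 × 1.496×10^8 = 2.42352×10^8 km; r₂ = 5.88 × 1.496×10^8 = 8.79648×10^8 km.
Semi-major axis of the transfer orbit: a_t = (2.42352×10^8 + 8.79648×10^8)/2 = 5.610×10^8 km.
On the circular orbit at r = 2.42352×10^8 km, v_c = √(μ/r) = 23.383 km/s.
Transfer-orbit speed at the same r (vis-viva, a = a_t): v_t = √[μ(2/r − 1/a_t)] = 29.280 km/s.
Δv₁ = |v_t − v_c| = |29.280 − 23.383| = 5.897 km/s.

Δv₁ = 5900 m/s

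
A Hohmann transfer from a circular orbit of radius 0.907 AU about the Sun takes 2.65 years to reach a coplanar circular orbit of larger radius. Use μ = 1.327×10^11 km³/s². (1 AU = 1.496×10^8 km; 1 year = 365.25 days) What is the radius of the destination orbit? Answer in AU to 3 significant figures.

r₂ = 5.17 AU

In km: r₁ = 0.907 × 1.496×10^8 = 1.356872×10^8 km.
Transfer time t = 2.65 years × 365.25 × 86400 s = 8.362764×10^7 s, and t = π√(a_t³/μ).
So a_t = (μ t²/π²)^(1/3) = (1.327×10^11 × (8.362764×10^7)² / π²)^(1/3) = 4.5473×10^8 km.
Since a_t = (r₁ + r₂)/2, r₂ = 2a_t − r₁ = 2×4.5473×10^8 − 1.356872×10^8 = 7.737728×10^8 km.
In AU: r₂ = 7.737728×10^8 / 1.496×10^8 = 5.17 AU.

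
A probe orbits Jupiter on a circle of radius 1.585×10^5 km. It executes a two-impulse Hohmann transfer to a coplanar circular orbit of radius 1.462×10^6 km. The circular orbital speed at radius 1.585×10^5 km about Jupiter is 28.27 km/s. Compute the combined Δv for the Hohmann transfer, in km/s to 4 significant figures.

Δv = 14.90 km/s

From the circular-orbit relation v² = μ/r at r = 1.585×10^5 km: μ = v²r = (28.27)² × 1.585×10^5 = 1.26672×10^8 km³/s².
The Hohmann ellipse has a_t = (r₁ + r₂)/2 = 8.1025×10^5 km.
Circular speed at r₁: v₁ = √(μ/r₁) = √(1.26672×10^8/1.585×10^5) = 28.2700 km/s.
Transfer-orbit speed at r₁ (v² = μ(2/r − 1/a)): v_p = √[μ(2/r₁ − 1/a_t)] = 37.9743 km/s.
First burn Δv₁ = |v_p − v₁| = 9.7043 km/s.
Circular speed at r₂: v₂ = √(μ/r₂) = 9.3082 km/s.
Transfer-orbit speed at r₂: v_a = √[μ(2/r₂ − 1/a_t)] = 4.1169 km/s.
Second burn Δv₂ = |v₂ − v_a| = 5.1913 km/s.
Total Δv = Δv₁ + Δv₂ = 14.90 km/s.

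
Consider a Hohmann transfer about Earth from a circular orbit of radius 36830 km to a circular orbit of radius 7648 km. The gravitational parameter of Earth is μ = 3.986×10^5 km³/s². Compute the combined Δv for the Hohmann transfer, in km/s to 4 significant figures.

Semi-major axis of the transfer orbit: a_t = (36830 + 7648)/2 = 22239 km.
Circular speed at r₁: v₁ = √(μ/r₁) = √(3.986×10^5/36830) = 3.290 km/s.
Transfer-orbit speed at r₁ (vis-viva): v_a = √[μ(2/r₁ − 1/a_t)] = 1.929 km/s.
First burn Δv₁ = |v_a − v₁| = 1.361 km/s.
At r₂, v₂ = √(μ/r₂) = 7.219 km/s.
Transfer-orbit speed at r₂: v_p = √[μ(2/r₂ − 1/a_t)] = 9.290 km/s.
Second burn Δv₂ = |v₂ − v_p| = 2.071 km/s.
Δv = Δv₁ + Δv₂ = 1.361 + 2.071 = 3.432 km/s.

Δv = 3.432 km/s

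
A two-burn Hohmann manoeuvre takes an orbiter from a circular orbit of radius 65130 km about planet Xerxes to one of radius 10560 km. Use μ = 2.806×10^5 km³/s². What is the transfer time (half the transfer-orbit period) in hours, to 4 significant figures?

t = 12.13 hours

Semi-major axis of the transfer orbit: a_t = (65130 + 10560)/2 = 37845 km.
Half the transfer-orbit period gives t = π√(a_t³/μ) = 43660 s.
Converting: 43660 s ÷ 3600 s/hour = 12.13 hours.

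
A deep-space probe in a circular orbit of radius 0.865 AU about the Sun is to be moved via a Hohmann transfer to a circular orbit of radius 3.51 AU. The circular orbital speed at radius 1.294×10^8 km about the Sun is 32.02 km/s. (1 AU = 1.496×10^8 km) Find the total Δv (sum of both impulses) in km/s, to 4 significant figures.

From the circular-orbit relation v² = μ/r at r = 1.294×10^8 km: μ = v²r = (32.02)² × 1.294×10^8 = 1.32671×10^11 km³/s².
In km: r₁ = 0.865 × 1.496×10^8 = 1.29404×10^8 km; r₂ = 3.51 × 1.496×10^8 = 5.25096×10^8 km.
Transfer-ellipse semi-major axis a_t = (r₁ + r₂)/2 = (1.29404×10^8 + 5.25096×10^8)/2 = 3.2725×10^8 km.
At r₁ the circular-orbit speed is v₁ = √(μ/r₁) = 32.02 km/s.
On the transfer ellipse at r₁, vis-viva gives v_p = √[μ(2/r₁ − 1/a_t)] = 40.56 km/s.
First burn Δv₁ = |v_p − v₁| = 8.540 km/s.
Circular speed at r₂: v₂ = √(μ/r₂) = 15.8953 km/s.
Transfer-orbit speed at r₂: v_a = √[μ(2/r₂ − 1/a_t)] = 9.99547 km/s.
Second burn Δv₂ = |v₂ − v_a| = 5.900 km/s.
Total Δv = Δv₁ + Δv₂ = 14.44 km/s.

Δv = 14.44 km/s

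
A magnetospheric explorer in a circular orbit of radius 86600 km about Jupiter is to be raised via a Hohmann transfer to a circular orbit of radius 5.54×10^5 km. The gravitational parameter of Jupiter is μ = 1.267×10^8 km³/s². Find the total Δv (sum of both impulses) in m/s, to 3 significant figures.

The Hohmann ellipse has a_t = (r₁ + r₂)/2 = 3.203×10^5 km.
At r₁ the circular-orbit speed is v₁ = √(μ/r₁) = 38.25 km/s.
On the transfer ellipse at r₁, vis-viva gives v_p = √[μ(2/r₁ − 1/a_t)] = 50.30 km/s.
First burn Δv₁ = |v_p − v₁| = 12.05 km/s.
At r₂, v₂ = √(μ/r₂) = 15.1228 km/s.
Transfer-orbit speed at r₂: v_a = √[μ(2/r₂ − 1/a_t)] = 7.86346 km/s.
Second burn Δv₂ = |v₂ − v_a| = 7.259 km/s.
Δv = Δv₁ + Δv₂ = 12.05 + 7.259 = 19.31 km/s.

Δv = 19300 m/s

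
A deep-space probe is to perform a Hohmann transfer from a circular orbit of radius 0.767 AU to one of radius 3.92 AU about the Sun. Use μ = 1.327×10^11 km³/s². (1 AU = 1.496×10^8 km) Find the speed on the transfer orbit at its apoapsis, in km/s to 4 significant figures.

v = 8.606 km/s

In km: r₁ = 0.767 × 1.496×10^8 = 1.147432×10^8 km; r₂ = 3.92 × 1.496×10^8 = 5.86432×10^8 km.
The Hohmann ellipse has a_t = (r₁ + r₂)/2 = 3.505876×10^8 km.
The apoapsis of the transfer ellipse is at r = 5.86432×10^8 km.
Applying v² = μ(2/r − 1/a_t): v = 8.606 km/s.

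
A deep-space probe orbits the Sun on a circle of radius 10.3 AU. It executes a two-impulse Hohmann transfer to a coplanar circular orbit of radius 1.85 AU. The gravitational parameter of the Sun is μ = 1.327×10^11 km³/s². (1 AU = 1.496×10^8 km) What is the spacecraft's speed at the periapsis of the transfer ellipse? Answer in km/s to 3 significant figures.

v = 28.5 km/s

In km: r₁ = 10.3 × 1.496×10^8 = 1.54088×10^9 km; r₂ = 1.85 × 1.496×10^8 = 2.7676×10^8 km.
Semi-major axis of the transfer orbit: a_t = (1.54088×10^9 + 2.7676×10^8)/2 = 9.0882×10^8 km.
The periapsis of the transfer ellipse is at r = 2.7676×10^8 km.
Applying v² = μ(2/r − 1/a_t): v = 28.51 km/s.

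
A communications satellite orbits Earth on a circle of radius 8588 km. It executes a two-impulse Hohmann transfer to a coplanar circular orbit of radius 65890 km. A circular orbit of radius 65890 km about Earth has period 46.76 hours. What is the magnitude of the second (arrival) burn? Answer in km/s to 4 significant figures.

Δv₂ = 1.278 km/s

From Kepler's third law T² = 4π²r³/μ at r = 65890 km, T = 46.76 hours = 46.76 × 3600 s = 1.68336×10^5 s: μ = 4π²r³/T² = 3.98533×10^5 km³/s².
Semi-major axis of the transfer orbit: a_t = (8588 + 65890)/2 = 37239 km.
Circular speed at r = 65890 km: v_c = √(μ/r) = 2.459 km/s.
Vis-viva on the transfer ellipse at r = 65890 km gives v_t = √[μ(2/r − 1/a_t)] = 1.181 km/s.
Δv₂ = |v_t − v_c| = |1.181 − 2.459| = 1.278 km/s.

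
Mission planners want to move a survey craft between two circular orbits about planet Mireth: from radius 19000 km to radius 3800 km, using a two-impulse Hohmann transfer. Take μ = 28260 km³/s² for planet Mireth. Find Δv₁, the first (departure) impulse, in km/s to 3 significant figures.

The Hohmann ellipse has a_t = (r₁ + r₂)/2 = 11400 km.
Circular speed at r = 19000 km: v_c = √(μ/r) = 1.2196 km/s.
Transfer-orbit speed at the same r (vis-viva, a = a_t): v_t = √[μ(2/r − 1/a_t)] = 0.70412 km/s.
Δv₁ = |v_t − v_c| = |0.70412 − 1.2196| = 0.5155 km/s.

Δv₁ = 0.515 km/s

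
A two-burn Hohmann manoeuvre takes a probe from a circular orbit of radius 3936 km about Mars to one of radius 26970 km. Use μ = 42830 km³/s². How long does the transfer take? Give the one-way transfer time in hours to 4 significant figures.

Transfer-ellipse semi-major axis a_t = (r₁ + r₂)/2 = (3936 + 26970)/2 = 15453 km.
Transfer time t = π√(a_t³/μ) = π√((15453)³ / 42830) = 29160 s.
Converting: 29160 s ÷ 3600 s/hour = 8.100 hours.

t = 8.100 hours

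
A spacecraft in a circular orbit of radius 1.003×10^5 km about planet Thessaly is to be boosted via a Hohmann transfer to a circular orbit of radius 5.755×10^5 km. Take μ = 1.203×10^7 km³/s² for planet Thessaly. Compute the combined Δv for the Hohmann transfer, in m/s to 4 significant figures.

The Hohmann ellipse has a_t = (r₁ + r₂)/2 = 3.379×10^5 km.
At r₁ the circular-orbit speed is v₁ = √(μ/r₁) = 10.952 km/s.
Transfer-orbit speed at r₁ (vis-viva): v_p = √[μ(2/r₁ − 1/a_t)] = 14.293 km/s.
First burn Δv₁ = |v_p − v₁| = 3.341 km/s.
Circular speed at r₂: v₂ = √(μ/r₂) = 4.572 km/s.
Transfer-orbit speed at r₂: v_a = √[μ(2/r₂ − 1/a_t)] = 2.491 km/s.
Second burn Δv₂ = |v₂ − v_a| = 2.081 km/s.
Δv = Δv₁ + Δv₂ = 3.341 + 2.081 = 5.422 km/s.

Δv = 5422 m/s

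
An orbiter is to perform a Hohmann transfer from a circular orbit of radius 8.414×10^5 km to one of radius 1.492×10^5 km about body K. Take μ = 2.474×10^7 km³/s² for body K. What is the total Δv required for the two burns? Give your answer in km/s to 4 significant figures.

Transfer-ellipse semi-major axis a_t = (r₁ + r₂)/2 = (8.414×10^5 + 1.492×10^5)/2 = 4.953×10^5 km.
At r₁ the circular-orbit speed is v₁ = √(μ/r₁) = 5.4225 km/s.
Transfer-orbit speed at r₁ (vis-viva): v_a = √[μ(2/r₁ − 1/a_t)] = 2.9761 km/s.
First burn Δv₁ = |v_a − v₁| = 2.4464 km/s.
Circular speed at r₂: v₂ = √(μ/r₂) = 12.8770 km/s.
Transfer-orbit speed at r₂: v_p = √[μ(2/r₂ − 1/a_t)] = 16.7835 km/s.
Second burn Δv₂ = |v₂ − v_p| = 3.9065 km/s.
Δv = Δv₁ + Δv₂ = 2.4464 + 3.9065 = 6.353 km/s.

Δv = 6.353 km/s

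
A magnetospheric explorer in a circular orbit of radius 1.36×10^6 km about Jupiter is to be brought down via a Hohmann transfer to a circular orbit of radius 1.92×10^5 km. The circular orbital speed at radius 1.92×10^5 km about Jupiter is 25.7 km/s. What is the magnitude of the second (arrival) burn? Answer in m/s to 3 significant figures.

From the circular-orbit relation v² = μ/r at r = 1.92×10^5 km: μ = v²r = (25.7)² × 1.92×10^5 = 1.26814×10^8 km³/s².
The Hohmann ellipse has a_t = (r₁ + r₂)/2 = 7.760×10^5 km.
Circular speed at r = 1.920×10^5 km: v_c = √(μ/r) = 25.700 km/s.
Vis-viva on the transfer ellipse at r = 1.920×10^5 km gives v_t = √[μ(2/r − 1/a_t)] = 34.023 km/s.
Δv₂ = |v_t − v_c| = |34.023 − 25.700| = 8.323 km/s.

Δv₂ = 8320 m/s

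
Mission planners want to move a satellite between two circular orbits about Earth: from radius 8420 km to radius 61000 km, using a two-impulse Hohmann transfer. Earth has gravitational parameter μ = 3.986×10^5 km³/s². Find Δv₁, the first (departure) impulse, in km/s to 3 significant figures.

Semi-major axis of the transfer orbit: a_t = (8420 + 61000)/2 = 34710 km.
On the circular orbit at r = 8420 km, v_c = √(μ/r) = 6.880 km/s.
Transfer-orbit speed at the same r (vis-viva, a = a_t): v_t = √[μ(2/r − 1/a_t)] = 9.121 km/s.
Δv₁ = |v_t − v_c| = |9.121 − 6.880| = 2.241 km/s.

Δv₁ = 2.24 km/s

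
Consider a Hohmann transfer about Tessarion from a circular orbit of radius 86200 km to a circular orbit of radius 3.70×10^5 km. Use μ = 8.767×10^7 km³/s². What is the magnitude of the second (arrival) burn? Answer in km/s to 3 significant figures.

Δv₂ = 5.93 km/s

The Hohmann ellipse has a_t = (r₁ + r₂)/2 = 2.281×10^5 km.
Circular speed at r = 3.700×10^5 km: v_c = √(μ/r) = 15.393 km/s.
Vis-viva on the transfer ellipse at r = 3.700×10^5 km gives v_t = √[μ(2/r − 1/a_t)] = 9.4627 km/s.
Δv₂ = |v_t − v_c| = |9.4627 − 15.393| = 5.930 km/s.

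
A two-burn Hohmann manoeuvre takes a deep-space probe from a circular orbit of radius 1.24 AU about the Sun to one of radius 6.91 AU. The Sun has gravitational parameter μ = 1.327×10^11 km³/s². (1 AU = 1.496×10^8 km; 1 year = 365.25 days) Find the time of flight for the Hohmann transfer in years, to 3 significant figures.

t = 4.11 years

In km: r₁ = 1.24 × 1.496×10^8 = 1.85504×10^8 km; r₂ = 6.91 × 1.496×10^8 = 1.033736×10^9 km.
Transfer-ellipse semi-major axis a_t = (r₁ + r₂)/2 = (1.85504×10^8 + 1.033736×10^9)/2 = 6.0962×10^8 km.
By Kepler's third law the transfer-orbit period is T = 2π√(a_t³/μ), so t = T/2 = 1.298×10^8 s.
Converting: 1.298×10^8 s ÷ 3.15576×10^7 s/year (365.25 × 86400) = 4.11 years.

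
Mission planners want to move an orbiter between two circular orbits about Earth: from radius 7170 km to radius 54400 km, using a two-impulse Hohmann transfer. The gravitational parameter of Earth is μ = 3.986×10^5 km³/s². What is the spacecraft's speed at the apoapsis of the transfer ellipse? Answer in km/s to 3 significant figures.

Semi-major axis of the transfer orbit: a_t = (7170 + 54400)/2 = 30785 km.
The apoapsis of the transfer ellipse is at r = 54400 km.
Applying v² = μ(2/r − 1/a_t): v = 1.306 km/s.

v = 1.31 km/s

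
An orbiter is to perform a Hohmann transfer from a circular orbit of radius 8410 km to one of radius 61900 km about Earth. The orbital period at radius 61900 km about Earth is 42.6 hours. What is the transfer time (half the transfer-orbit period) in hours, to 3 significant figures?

t = 9.12 hours

From Kepler's third law T² = 4π²r³/μ at r = 61900 km, T = 42.6 hours = 42.6 × 3600 s = 1.5336×10^5 s: μ = 4π²r³/T² = 3.98114×10^5 km³/s².
Semi-major axis of the transfer orbit: a_t = (8410 + 61900)/2 = 35155 km.
By Kepler's third law the transfer-orbit period is T = 2π√(a_t³/μ), so t = T/2 = 32820 s.
Converting: 32820 s ÷ 3600 s/hour = 9.12 hours.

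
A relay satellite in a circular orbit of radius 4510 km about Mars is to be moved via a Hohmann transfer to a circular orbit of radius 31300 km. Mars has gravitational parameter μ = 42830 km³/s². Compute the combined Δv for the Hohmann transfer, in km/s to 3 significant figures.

Δv = 1.58 km/s

The Hohmann ellipse has a_t = (r₁ + r₂)/2 = 17905 km.
Circular speed at r₁: v₁ = √(μ/r₁) = √(42830/4510) = 3.0817 km/s.
Transfer-orbit speed at r₁ (v² = μ(2/r − 1/a)): v_p = √[μ(2/r₁ − 1/a_t)] = 4.0745 km/s.
First burn Δv₁ = |v_p − v₁| = 0.99280 km/s.
Circular speed at r₂: v₂ = √(μ/r₂) = 1.169774 km/s.
Transfer-orbit speed at r₂: v_a = √[μ(2/r₂ − 1/a_t)] = 0.5870877 km/s.
Second burn Δv₂ = |v₂ − v_a| = 0.58269 km/s.
Total Δv = Δv₁ + Δv₂ = 1.575 km/s.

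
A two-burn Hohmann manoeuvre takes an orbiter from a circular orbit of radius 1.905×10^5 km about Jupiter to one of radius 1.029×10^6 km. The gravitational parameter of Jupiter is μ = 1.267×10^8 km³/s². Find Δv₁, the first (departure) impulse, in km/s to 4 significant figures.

The Hohmann ellipse has a_t = (r₁ + r₂)/2 = 6.0975×10^5 km.
On the circular orbit at r = 1.905×10^5 km, v_c = √(μ/r) = 25.789 km/s.
Vis-viva on the transfer ellipse at r = 1.905×10^5 km gives v_t = √[μ(2/r − 1/a_t)] = 33.502 km/s.
Δv₁ = |v_t − v_c| = |33.502 − 25.789| = 7.713 km/s.

Δv₁ = 7.713 km/s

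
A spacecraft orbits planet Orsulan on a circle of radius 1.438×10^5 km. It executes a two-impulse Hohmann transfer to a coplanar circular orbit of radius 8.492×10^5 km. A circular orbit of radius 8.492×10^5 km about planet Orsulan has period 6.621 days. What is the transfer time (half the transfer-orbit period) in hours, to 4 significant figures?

t = 35.52 hours

From Kepler's third law T² = 4π²r³/μ at r = 8.492×10^5 km, T = 6.621 days = 6.621 × 86400 s = 5.720544×10^5 s: μ = 4π²r³/T² = 7.38780×10^7 km³/s².
Transfer-ellipse semi-major axis a_t = (r₁ + r₂)/2 = (1.438×10^5 + 8.492×10^5)/2 = 4.965×10^5 km.
By Kepler's third law the transfer-orbit period is T = 2π√(a_t³/μ), so t = T/2 = 1.2787×10^5 s.
Converting: 1.2787×10^5 s ÷ 3600 s/hour = 35.52 hours.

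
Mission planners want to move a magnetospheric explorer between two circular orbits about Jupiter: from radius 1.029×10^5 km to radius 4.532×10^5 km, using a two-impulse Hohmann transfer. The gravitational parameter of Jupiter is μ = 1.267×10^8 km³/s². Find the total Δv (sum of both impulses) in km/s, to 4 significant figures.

The Hohmann ellipse has a_t = (r₁ + r₂)/2 = 2.7805×10^5 km.
At r₁ the circular-orbit speed is v₁ = √(μ/r₁) = 35.090 km/s.
Transfer-orbit speed at r₁ (v² = μ(2/r − 1/a)): v_p = √[μ(2/r₁ − 1/a_t)] = 44.799 km/s.
First burn Δv₁ = |v_p − v₁| = 9.709 km/s.
Circular speed at r₂: v₂ = √(μ/r₂) = 16.7203 km/s.
Transfer-orbit speed at r₂: v_a = √[μ(2/r₂ − 1/a_t)] = 10.1716 km/s.
Second burn Δv₂ = |v₂ − v_a| = 6.549 km/s.
Δv = Δv₁ + Δv₂ = 9.709 + 6.549 = 16.26 km/s.

Δv = 16.26 km/s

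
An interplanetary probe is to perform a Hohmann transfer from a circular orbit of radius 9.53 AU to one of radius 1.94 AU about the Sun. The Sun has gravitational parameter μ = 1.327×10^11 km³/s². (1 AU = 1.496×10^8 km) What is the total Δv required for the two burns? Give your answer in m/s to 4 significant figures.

Δv = 10220 m/s

In km: r₁ = 9.53 × 1.496×10^8 = 1.425688×10^9 km; r₂ = 1.94 × 1.496×10^8 = 2.90224×10^8 km.
Semi-major axis of the transfer orbit: a_t = (1.425688×10^9 + 2.90224×10^8)/2 = 8.57956×10^8 km.
At r₁ the circular-orbit speed is v₁ = √(μ/r₁) = 9.64769 km/s.
On the transfer ellipse at r₁, vis-viva equation gives v_a = √[μ(2/r₁ − 1/a_t)] = 5.61122 km/s.
First burn Δv₁ = |v_a − v₁| = 4.036 km/s.
Circular speed at r₂: v₂ = √(μ/r₂) = 21.383 km/s.
Transfer-orbit speed at r₂: v_p = √[μ(2/r₂ − 1/a_t)] = 27.564 km/s.
Second burn Δv₂ = |v₂ − v_p| = 6.181 km/s.
Δv = Δv₁ + Δv₂ = 4.036 + 6.181 = 10.22 km/s.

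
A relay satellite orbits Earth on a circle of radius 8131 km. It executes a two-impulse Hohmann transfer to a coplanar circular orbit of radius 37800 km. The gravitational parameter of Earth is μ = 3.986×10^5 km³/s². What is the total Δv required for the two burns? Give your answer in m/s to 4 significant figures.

Transfer-ellipse semi-major axis a_t = (r₁ + r₂)/2 = (8131 + 37800)/2 = 22965.5 km.
Circular speed at r₁: v₁ = √(μ/r₁) = √(3.986×10^5/8131) = 7.002 km/s.
On the transfer ellipse at r₁, vis-viva gives v_p = √[μ(2/r₁ − 1/a_t)] = 8.983 km/s.
First burn Δv₁ = |v_p − v₁| = 1.981 km/s.
At r₂, v₂ = √(μ/r₂) = 3.247 km/s.
Transfer-orbit speed at r₂: v_a = √[μ(2/r₂ − 1/a_t)] = 1.932 km/s.
Second burn Δv₂ = |v₂ − v_a| = 1.315 km/s.
Total Δv = Δv₁ + Δv₂ = 3.296 km/s.

Δv = 3296 m/s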